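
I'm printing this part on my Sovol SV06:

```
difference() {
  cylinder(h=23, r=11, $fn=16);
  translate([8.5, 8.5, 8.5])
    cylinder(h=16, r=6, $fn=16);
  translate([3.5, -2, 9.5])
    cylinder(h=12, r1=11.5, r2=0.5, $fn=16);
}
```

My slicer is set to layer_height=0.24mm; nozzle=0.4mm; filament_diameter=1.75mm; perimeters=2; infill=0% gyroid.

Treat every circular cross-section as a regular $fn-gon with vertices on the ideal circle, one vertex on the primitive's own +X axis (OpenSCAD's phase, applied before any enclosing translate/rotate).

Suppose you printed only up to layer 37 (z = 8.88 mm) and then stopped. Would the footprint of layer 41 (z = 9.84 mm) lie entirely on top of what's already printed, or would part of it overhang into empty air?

entirely on top

Compare the two slices. At z = 8.88: the cylinder: section is a regular 16-gon, circumradius r=11 (area = (16/2)·11.000²·sin(360°/16) = 370.44 mm²); the cylinder at (8.5, 8.5): section is a regular 16-gon, circumradius r=6 (area = (16/2)·6.000²·sin(360°/16) = 110.21 mm²); the cone at (3.5, -2) is absent (z outside [9.5, 21.5]); After the difference (first − rest): starting from the r=11 cylinder (370.44 mm²), the r=6 cylinder at (8.5, 8.5) partially overlaps it — only the 35.89 mm² overlap (of its 110.21 mm²) is removed, clipping the outline — area = 334.55 mm². At z = 9.84: the cylinder: section is a regular 16-gon, circumradius r=11 (area = (16/2)·11.000²·sin(360°/16) = 370.44 mm²); the r=6 cylinder at (8.5, 8.5) gives a regular 16-gon of circumradius 6 (constant along its height) (area = (16/2)·6.000²·sin(360°/16) = 110.21 mm²); the cone at (3.5, -2): at t=0.028 of its height the radius interpolates to r₁+(r₂−r₁)t = 11.188, giving a regular 16-gon of that circumradius (area = (16/2)·11.188²·sin(360°/16) = 383.23 mm²); Subtracting the remaining from the first: starting from the r=11 cylinder (370.44 mm²), the r=6 cylinder at (8.5, 8.5) partially overlaps it — only the 35.89 mm² overlap (of its 110.21 mm²) is removed, clipping the outline; the cone at (3.5, -2) partially overlaps it — only the 256.14 mm² overlap (of its 383.23 mm²) is removed, clipping the outline — area = 78.41 mm². Checking containment: the cross-section at z = 9.84 is a subset of the cross-section at z = 8.88.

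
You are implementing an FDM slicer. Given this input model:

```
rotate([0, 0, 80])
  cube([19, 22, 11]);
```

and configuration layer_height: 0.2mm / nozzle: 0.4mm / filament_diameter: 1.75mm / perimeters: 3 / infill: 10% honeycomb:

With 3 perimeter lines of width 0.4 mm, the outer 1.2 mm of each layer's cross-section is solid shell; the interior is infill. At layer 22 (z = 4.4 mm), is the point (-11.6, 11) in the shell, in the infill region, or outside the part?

infill

At z = 4.4 mm: the cube is present — its section is the full 19×22 rectangle; (whole slice rotated 80° about Z — lengths, areas and connectivity unchanged). Overall, the cross-section is a single solid region. Undo the 80° rotation: the query point maps to (8.819, 13.334) in the un-rotated model frame. The nearest boundary edge runs (19.00, 22.00)→(0.00, 22.00); distance from the point to it = 8.67 mm. The point is inside the cross-section and 8.67 mm from the nearest boundary — more than the 1.2 mm shell width (3 × 0.4), so it's in the infill interior.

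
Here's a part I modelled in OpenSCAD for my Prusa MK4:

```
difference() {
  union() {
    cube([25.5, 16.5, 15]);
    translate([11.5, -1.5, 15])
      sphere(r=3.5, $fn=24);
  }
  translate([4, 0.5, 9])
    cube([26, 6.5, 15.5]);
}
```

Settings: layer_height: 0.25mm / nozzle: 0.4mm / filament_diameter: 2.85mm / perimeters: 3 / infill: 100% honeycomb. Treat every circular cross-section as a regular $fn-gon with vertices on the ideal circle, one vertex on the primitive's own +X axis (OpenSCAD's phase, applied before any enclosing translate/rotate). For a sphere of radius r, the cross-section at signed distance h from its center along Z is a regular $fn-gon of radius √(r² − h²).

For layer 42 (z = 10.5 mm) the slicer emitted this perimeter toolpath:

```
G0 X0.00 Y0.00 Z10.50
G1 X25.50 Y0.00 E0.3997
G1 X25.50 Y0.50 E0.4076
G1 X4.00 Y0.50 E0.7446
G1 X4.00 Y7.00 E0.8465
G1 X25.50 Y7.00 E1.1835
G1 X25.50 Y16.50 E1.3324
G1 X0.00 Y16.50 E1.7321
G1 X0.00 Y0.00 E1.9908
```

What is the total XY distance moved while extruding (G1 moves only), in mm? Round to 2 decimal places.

Sum the Euclidean lengths of each G1 segment: total = 127.00 mm.

127.00 mm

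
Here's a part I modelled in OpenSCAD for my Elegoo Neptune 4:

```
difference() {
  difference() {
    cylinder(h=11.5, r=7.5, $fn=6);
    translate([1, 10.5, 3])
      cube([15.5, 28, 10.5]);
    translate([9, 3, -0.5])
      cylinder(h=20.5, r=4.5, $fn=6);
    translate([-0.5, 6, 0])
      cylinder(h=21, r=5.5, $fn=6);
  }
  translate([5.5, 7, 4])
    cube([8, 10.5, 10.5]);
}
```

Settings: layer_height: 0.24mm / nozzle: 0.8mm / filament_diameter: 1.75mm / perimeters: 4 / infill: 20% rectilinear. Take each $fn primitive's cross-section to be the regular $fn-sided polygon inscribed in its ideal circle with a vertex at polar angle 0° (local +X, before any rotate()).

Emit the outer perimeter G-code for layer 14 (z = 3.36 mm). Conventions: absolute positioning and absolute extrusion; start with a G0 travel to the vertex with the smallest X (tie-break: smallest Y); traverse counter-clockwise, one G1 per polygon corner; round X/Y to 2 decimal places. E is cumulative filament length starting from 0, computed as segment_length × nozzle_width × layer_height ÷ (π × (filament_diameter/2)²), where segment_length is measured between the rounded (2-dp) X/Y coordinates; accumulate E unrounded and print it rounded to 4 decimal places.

At z = 3.36 mm: the r=7.5 cylinder contributes a regular 6-gon of circumradius 7.5; the cube at (1, 10.5) (footprint 15.5×28) is included at this height; the r=4.5 cylinder at (9, 3) gives a regular 6-gon of circumradius 4.5 (constant along its height); the cylinder at (-0.5, 6): section is a regular 6-gon, circumradius r=5.5; After the difference (first − rest): starting from the r=7.5 cylinder, the 15.5×28 cube at (1, 10.5) misses the remaining region (no effect); the r=4.5 cylinder at (9, 3) partially overlaps it — only the 5.17 mm² overlap (of its 52.61 mm²) is removed, clipping the outline; the r=5.5 cylinder at (-0.5, 6) partially overlaps it — only the 41.08 mm² overlap (of its 78.59 mm²) is removed, clipping the outline — 1 connected region; the cube at (5.5, 7) does not reach this height (z outside [4, 14.5]); Taking the first minus the rest: none of the subtracted shapes is present at this height, so that combined region is unchanged — 1 connected region. The outline is a single polygon with 11 vertices. Extrusion per mm of travel: 0.8 × 0.24 / (π × 0.875²) = 0.079824. Accumulating E over each segment gives final E = 3.7708.

G0 X-7.50 Y0.00 Z3.36
G1 X-3.75 Y-6.50 E0.5990
G1 X3.75 Y-6.50 E1.1977
G1 X6.98 Y-0.90 E1.7137
G1 X6.75 Y-0.90 E1.7321
G1 X4.50 Y3.00 E2.0915
G1 X5.13 Y4.10 E2.1927
G1 X4.52 Y5.17 E2.2910
G1 X2.25 Y1.24 E2.6533
G1 X-3.25 Y1.24 E3.0923
G1 X-5.02 Y4.30 E3.3745
G1 X-7.50 Y0.00 E3.7708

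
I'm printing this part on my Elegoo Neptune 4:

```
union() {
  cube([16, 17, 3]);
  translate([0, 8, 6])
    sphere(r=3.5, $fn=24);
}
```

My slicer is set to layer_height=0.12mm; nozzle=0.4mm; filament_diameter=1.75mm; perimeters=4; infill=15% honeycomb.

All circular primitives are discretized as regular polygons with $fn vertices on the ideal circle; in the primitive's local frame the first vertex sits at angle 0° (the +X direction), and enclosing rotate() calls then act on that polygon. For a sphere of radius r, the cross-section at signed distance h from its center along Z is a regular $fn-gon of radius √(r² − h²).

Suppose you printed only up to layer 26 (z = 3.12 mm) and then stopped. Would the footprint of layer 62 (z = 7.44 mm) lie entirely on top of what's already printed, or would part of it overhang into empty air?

Compare the two slices. At z = 3.12: the cube does not reach this height (z outside [0, 3]); the r=3.5 sphere at (0, 8) contributes a regular 24-gon of circumradius √(3.5²−2.88²) = 1.989 (area = (24/2)·1.989²·sin(360°/24) = 12.29 mm²); Merging all regions: only the r=3.5 sphere at (0, 8) is present, so the union is just that shape — area = 12.29 mm². At z = 7.44: the cube does not reach this height (z outside [0, 3]); the r=3.5 sphere at (0, 8) contributes a regular 24-gon of circumradius √(3.5²−1.44²) = 3.190 (area = (24/2)·3.190²·sin(360°/24) = 31.61 mm²); Taking the union: only the r=3.5 sphere at (0, 8) is present, so the union is just that shape — area = 31.61 mm². Checking containment: at z = 7.44 the cross-section extends beyond the z = 3.12 cross-section by about 19.32 mm².

part overhangs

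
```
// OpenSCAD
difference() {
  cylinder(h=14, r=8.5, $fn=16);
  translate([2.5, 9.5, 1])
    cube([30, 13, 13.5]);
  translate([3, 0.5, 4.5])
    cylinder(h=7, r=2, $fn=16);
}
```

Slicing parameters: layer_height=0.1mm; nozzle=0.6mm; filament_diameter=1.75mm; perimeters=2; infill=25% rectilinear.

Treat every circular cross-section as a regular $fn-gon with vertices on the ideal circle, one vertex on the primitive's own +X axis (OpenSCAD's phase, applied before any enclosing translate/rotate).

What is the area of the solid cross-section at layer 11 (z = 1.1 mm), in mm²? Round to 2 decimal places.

At z = 1.1 mm: the r=8.5 cylinder gives a regular 16-gon of circumradius 8.5 (constant along its height) (area = (16/2)·8.500²·sin(360°/16) = 221.19 mm²); the cube at (2.5, 9.5) (footprint 30×13) is included at this height (area 390.00 mm²); the cylinder at (3, 0.5) is absent (z outside [4.5, 11.5]); Taking the first minus the rest: starting from the r=8.5 cylinder (221.19 mm²), the 30×13 cube at (2.5, 9.5) misses the remaining region (no effect) — area = 221.19 mm². Overall, the cross-section is a single solid region. Net area = 221.19 mm².

221.19 mm²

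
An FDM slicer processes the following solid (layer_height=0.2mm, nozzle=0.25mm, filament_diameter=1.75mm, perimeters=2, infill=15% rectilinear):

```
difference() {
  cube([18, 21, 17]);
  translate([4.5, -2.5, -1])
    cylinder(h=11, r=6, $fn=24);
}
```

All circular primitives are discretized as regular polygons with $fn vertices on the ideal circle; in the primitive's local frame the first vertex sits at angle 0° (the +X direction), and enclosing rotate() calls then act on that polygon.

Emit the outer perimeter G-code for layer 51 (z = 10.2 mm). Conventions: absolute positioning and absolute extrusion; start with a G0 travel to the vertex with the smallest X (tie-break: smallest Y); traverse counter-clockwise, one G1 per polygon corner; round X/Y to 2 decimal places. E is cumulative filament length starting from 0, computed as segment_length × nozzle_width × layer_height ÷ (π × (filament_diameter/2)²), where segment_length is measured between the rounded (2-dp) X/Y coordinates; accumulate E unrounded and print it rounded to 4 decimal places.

At z = 10.2 mm: the cube (footprint 18×21) is included at this height; the cylinder at (4.5, -2.5) does not reach this height (z outside [-1, 10]); Subtracting the remaining from the first: none of the subtracted shapes is present at this height, so the 18×21 cube is unchanged — 1 connected region. The outline is a single polygon with 4 vertices. Extrusion per mm of travel: 0.25 × 0.2 / (π × 0.875²) = 0.020788. Accumulating E over each segment gives final E = 1.6214.

G0 X0.00 Y0.00 Z10.20
G1 X18.00 Y0.00 E0.3742
G1 X18.00 Y21.00 E0.8107
G1 X0.00 Y21.00 E1.1849
G1 X0.00 Y0.00 E1.6214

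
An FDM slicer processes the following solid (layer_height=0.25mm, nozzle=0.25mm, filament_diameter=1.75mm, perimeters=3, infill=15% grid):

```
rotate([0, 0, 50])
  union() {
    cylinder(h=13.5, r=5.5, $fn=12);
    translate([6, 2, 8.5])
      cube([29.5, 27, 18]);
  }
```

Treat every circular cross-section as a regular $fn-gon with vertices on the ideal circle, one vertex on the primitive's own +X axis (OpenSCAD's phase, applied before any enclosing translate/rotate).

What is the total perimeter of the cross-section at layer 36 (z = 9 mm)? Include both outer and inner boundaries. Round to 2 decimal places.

At z = 9 mm: the r=5.5 cylinder contributes a regular 12-gon of circumradius 5.5 (perimeter = 2·12·5.500·sin(180°/12) = 34.16 mm); the cube at (6, 2) (footprint 29.5×27) is included at this height (perimeter 113.00 mm); Combining (union): the 2 present regions are separate (no shared area or edge), so areas and boundary lengths simply add and each stays a separate island — boundary = 147.16 mm; (rotated 50° about Z; rotation is an isometry so areas/perimeters/island counts are preserved). Overall, the cross-section has 2 separate islands. Total boundary length (outer) = 147.16 mm.

147.16 mm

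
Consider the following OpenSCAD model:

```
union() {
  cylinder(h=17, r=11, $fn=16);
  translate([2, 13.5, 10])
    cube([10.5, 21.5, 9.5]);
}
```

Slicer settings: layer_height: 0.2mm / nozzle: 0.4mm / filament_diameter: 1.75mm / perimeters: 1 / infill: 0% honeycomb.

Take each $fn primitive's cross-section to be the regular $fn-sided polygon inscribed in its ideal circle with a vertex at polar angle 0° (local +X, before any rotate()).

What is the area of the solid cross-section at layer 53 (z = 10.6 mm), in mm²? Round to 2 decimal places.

596.19 mm²

At z = 10.6 mm: the r=11 cylinder contributes a regular 16-gon of circumradius 11 (area = (16/2)·11.000²·sin(360°/16) = 370.44 mm²); the cube at (2, 13.5) (footprint 10.5×21.5) is included at this height (area 225.75 mm²); Taking the union: the 2 present regions are separate (no shared area or edge), so areas and boundary lengths simply add and each stays a separate island — area = 596.19 mm². Overall, the cross-section has 2 separate islands. Net area = 596.19 mm².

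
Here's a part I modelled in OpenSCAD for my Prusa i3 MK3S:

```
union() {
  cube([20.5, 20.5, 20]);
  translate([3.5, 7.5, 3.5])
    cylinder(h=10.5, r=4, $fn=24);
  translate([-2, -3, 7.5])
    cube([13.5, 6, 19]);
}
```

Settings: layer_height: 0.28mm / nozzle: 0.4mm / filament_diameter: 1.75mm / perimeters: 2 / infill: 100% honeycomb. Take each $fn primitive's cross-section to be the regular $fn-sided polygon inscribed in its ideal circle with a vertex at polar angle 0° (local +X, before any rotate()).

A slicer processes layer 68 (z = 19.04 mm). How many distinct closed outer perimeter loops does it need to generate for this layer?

1

At z = 19.04 mm: the cube (footprint 20.5×20.5) is included at this height; the cylinder at (3.5, 7.5) is absent (z outside [3.5, 14]); the cube at (-2, -3) is present — its section is the full 13.5×6 rectangle; Taking the union: the regions partially overlap (shared area 34.50 mm²), so overlapping operands fuse into one piece — 1 connected region. The result has 1 disconnected region.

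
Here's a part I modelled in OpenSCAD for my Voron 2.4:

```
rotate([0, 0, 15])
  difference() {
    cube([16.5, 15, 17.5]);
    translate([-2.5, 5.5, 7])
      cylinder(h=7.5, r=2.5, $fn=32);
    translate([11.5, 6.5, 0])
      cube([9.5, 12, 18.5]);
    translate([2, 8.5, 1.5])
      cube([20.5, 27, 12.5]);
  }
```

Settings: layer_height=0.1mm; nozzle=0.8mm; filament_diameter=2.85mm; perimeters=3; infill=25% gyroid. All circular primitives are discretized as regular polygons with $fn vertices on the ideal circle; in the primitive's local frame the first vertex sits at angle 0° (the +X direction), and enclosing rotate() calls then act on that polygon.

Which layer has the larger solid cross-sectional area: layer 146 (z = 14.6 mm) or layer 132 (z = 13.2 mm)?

layer 146 (z = 14.6 mm)

Layer 146 (z = 14.6): the cube is present — its section is the full 16.5×15 rectangle (area 247.50 mm²); the cylinder at (-2.5, 5.5) does not reach this height (z outside [7, 14.5]); the 9.5×12 cube at (11.5, 6.5) contributes its full rectangle (area 114.00 mm²); the cube at (2, 8.5) is not intersected at this z (z outside [1.5, 14]); After the difference (first − rest): starting from the 16.5×15 cube (247.50 mm²), the 9.5×12 cube at (11.5, 6.5) partially overlaps it — only the 42.50 mm² overlap (of its 114.00 mm²) is removed, clipping the outline — area = 205.00 mm²; (rotated 15° about Z; rotation is an isometry so areas/perimeters/island counts are preserved). So its area = 205.00 mm². Layer 132 (z = 13.2): the 16.5×15 cube contributes its full rectangle (area 247.50 mm²); the cylinder at (-2.5, 5.5): section is a regular 32-gon, circumradius r=2.5 (area = (32/2)·2.500²·sin(360°/32) = 19.51 mm²); the cube at (11.5, 6.5) is present — its section is the full 9.5×12 rectangle (area 114.00 mm²); the cube at (2, 8.5) (footprint 20.5×27) is included at this height (area 553.50 mm²); Subtracting the remaining from the first: starting from the 16.5×15 cube (247.50 mm²), the r=2.5 cylinder at (-2.5, 5.5) misses the remaining region (no effect); the 9.5×12 cube at (11.5, 6.5) partially overlaps it — only the 42.50 mm² overlap (of its 114.00 mm²) is removed, clipping the outline; the 20.5×27 cube at (2, 8.5) partially overlaps it — only the 61.75 mm² overlap (of its 553.50 mm²) is removed, clipping the outline — area = 143.25 mm²; (whole slice rotated 15° about Z — lengths, areas and connectivity unchanged). So its area = 143.25 mm². Layer 146 is larger (205.00 vs 143.25 mm²).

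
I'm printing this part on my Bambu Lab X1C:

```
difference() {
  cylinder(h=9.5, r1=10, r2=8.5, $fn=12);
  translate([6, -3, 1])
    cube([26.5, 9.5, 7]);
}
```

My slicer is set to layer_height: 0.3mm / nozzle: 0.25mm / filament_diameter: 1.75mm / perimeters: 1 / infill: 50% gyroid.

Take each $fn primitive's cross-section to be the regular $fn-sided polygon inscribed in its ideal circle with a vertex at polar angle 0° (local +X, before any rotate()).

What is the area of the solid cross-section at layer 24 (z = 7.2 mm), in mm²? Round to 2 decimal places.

At z = 7.2 mm: the cone contributes a regular 12-gon of circumradius 8.863 (interpolated between r1=10 and r2=8.5 at t=0.758) (area = (12/2)·8.863²·sin(360°/12) = 235.67 mm²); the cube at (6, -3) is present — its section is the full 26.5×9.5 rectangle (area 251.75 mm²); After the difference (first − rest): starting from the cone (235.67 mm²), the 26.5×9.5 cube at (6, -3) partially overlaps it — only the 18.84 mm² overlap (of its 251.75 mm²) is removed, clipping the outline — area = 216.82 mm². Overall, the cross-section is a single solid region. Net area = 216.82 mm².

216.82 mm²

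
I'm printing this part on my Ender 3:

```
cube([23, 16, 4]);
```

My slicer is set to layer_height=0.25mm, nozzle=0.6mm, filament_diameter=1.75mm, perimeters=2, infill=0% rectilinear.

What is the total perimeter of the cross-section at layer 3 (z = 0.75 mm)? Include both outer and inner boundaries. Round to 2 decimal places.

78.00 mm

At z = 0.75 mm: the cube is present — its section is the full 23×16 rectangle (perimeter 78.00 mm). Overall, the cross-section is a single solid region. Total boundary length (outer) = 78.00 mm.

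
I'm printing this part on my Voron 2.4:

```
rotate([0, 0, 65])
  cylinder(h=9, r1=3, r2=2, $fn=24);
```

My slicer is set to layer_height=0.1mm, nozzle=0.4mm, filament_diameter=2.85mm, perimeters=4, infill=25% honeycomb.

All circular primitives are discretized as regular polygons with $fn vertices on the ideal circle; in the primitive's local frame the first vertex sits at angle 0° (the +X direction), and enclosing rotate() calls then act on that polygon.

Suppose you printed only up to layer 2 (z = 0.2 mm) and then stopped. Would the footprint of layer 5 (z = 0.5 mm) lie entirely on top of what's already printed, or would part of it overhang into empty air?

entirely on top

Compare the two slices. At z = 0.2: the cone: at t=0.022 of its height the radius interpolates to r₁+(r₂−r₁)t = 2.978, giving a regular 24-gon of that circumradius (area = (24/2)·2.978²·sin(360°/24) = 27.54 mm²); (whole slice rotated 65° about Z — lengths, areas and connectivity unchanged). At z = 0.5: the cone contributes a regular 24-gon of circumradius 2.944 (interpolated between r1=3 and r2=2 at t=0.056) (area = (24/2)·2.944²·sin(360°/24) = 26.93 mm²); (rotated 65° about Z; rotation is an isometry so areas/perimeters/island counts are preserved). Checking containment: the cross-section at z = 0.5 is a subset of the cross-section at z = 0.2.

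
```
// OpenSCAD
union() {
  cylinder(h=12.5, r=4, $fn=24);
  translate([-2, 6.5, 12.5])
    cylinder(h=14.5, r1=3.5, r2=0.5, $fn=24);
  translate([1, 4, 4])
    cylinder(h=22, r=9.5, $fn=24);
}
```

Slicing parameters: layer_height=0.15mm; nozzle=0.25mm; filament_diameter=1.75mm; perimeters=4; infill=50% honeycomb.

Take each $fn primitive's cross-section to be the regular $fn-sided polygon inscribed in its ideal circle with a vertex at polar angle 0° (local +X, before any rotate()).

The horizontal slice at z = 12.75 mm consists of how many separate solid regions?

1

At z = 12.75 mm: the cylinder is not intersected at this z (z outside [0, 12.5]); the cone at (-2, 6.5) contributes a regular 24-gon of circumradius 3.448 (interpolated between r1=3.5 and r2=0.5 at t=0.017); the r=9.5 cylinder at (1, 4) contributes a regular 24-gon of circumradius 9.5; Taking the union: the cone at (-2, 6.5) lies entirely inside the r=9.5 cylinder at (1, 4), so the union is just the r=9.5 cylinder at (1, 4) — 1 connected region. The result has 1 disconnected region.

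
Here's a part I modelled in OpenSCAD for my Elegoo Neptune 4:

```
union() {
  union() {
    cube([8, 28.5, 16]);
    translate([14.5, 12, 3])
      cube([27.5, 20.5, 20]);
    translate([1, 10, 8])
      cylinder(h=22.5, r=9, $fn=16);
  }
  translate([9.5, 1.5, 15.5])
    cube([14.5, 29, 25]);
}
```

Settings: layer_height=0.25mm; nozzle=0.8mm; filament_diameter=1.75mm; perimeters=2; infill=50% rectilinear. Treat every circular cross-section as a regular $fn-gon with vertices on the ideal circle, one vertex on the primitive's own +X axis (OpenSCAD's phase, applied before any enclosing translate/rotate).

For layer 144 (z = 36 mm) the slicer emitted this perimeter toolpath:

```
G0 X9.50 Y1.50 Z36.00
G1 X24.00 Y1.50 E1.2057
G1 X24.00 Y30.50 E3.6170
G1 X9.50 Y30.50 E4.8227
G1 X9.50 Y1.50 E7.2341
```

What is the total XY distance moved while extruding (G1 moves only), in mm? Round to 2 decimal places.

87.00 mm

Sum the Euclidean lengths of each G1 segment: total = 87.00 mm.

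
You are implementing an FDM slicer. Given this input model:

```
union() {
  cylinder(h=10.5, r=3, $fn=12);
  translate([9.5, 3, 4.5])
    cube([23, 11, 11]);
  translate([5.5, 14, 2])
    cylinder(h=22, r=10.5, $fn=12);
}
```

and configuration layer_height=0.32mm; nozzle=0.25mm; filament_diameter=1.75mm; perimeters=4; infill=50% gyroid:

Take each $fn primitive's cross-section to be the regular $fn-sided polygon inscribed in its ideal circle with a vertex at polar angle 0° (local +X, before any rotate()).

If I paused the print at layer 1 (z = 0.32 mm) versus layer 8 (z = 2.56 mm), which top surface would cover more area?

layer 8 (z = 2.56 mm)

Layer 1 (z = 0.32): the cylinder: section is a regular 12-gon, circumradius r=3 (area = (12/2)·3.000²·sin(360°/12) = 27.00 mm²); the cube at (9.5, 3) is not intersected at this z (z outside [4.5, 15.5]); the cylinder at (5.5, 14) is not intersected at this z (z outside [2, 24]); Taking the union: only the r=3 cylinder is present, so the union is just that shape — area = 27.00 mm². So its area = 27.00 mm². Layer 8 (z = 2.56): the r=3 cylinder contributes a regular 12-gon of circumradius 3 (area = (12/2)·3.000²·sin(360°/12) = 27.00 mm²); the cube at (9.5, 3) does not reach this height (z outside [4.5, 15.5]); the r=10.5 cylinder at (5.5, 14) contributes a regular 12-gon of circumradius 10.5 (area = (12/2)·10.500²·sin(360°/12) = 330.75 mm²); Taking the union: the 2 present regions are separate (no shared area or edge), so areas and boundary lengths simply add and each stays a separate island — area = 357.75 mm². So its area = 357.75 mm². Layer 8 is larger (357.75 vs 27.00 mm²).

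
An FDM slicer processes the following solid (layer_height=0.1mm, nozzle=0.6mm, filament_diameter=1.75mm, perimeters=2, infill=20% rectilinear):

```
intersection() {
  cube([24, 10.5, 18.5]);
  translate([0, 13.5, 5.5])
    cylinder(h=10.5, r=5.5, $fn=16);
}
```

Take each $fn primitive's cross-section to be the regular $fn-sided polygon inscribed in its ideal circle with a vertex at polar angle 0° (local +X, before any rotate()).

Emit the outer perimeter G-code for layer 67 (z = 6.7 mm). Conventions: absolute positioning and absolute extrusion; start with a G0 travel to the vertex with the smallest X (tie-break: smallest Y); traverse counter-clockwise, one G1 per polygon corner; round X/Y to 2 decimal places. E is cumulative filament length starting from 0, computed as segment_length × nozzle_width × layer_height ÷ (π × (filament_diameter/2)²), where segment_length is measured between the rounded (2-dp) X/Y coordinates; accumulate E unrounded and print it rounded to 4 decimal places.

G0 X0.00 Y8.00 Z6.70
G1 X2.10 Y8.42 E0.0534
G1 X3.89 Y9.61 E0.1070
G1 X4.48 Y10.50 E0.1337
G1 X0.00 Y10.50 E0.2454
G1 X0.00 Y8.00 E0.3078

At z = 6.7 mm: the cube is present — its section is the full 24×10.5 rectangle; the r=5.5 cylinder at (0, 13.5) gives a regular 16-gon of circumradius 5.5 (constant along its height); After intersecting: the r=5.5 cylinder at (0, 13.5) partially overlaps the 24×10.5 cube; clipping to the common part keeps 7.74 mm² — 1 connected region. The outline is a single polygon with 5 vertices. Extrusion per mm of travel: 0.6 × 0.1 / (π × 0.875²) = 0.024945. Accumulating E over each segment gives final E = 0.3078.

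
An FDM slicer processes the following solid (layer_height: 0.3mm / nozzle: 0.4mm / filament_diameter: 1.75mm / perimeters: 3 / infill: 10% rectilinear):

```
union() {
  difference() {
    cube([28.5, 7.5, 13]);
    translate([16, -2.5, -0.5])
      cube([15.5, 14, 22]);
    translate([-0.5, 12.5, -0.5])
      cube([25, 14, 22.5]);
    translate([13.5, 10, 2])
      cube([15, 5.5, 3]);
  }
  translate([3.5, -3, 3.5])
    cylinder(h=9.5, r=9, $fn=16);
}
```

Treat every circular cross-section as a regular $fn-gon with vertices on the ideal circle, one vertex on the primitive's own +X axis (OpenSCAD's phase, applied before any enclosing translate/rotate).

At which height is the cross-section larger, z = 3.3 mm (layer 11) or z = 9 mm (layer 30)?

Layer 11 (z = 3.3): the cube is present — its section is the full 28.5×7.5 rectangle (area 213.75 mm²); the cube at (16, -2.5) is present — its section is the full 15.5×14 rectangle (area 217.00 mm²); the 25×14 cube at (-0.5, 12.5) contributes its full rectangle (area 350.00 mm²); the 15×5.5 cube at (13.5, 10) contributes its full rectangle (area 82.50 mm²); Subtracting the remaining from the first: starting from the 28.5×7.5 cube (213.75 mm²), the 15.5×14 cube at (16, -2.5) partially overlaps it — only the 93.75 mm² overlap (of its 217.00 mm²) is removed, clipping the outline; the 25×14 cube at (-0.5, 12.5) misses the remaining region (no effect); the 15×5.5 cube at (13.5, 10) misses the remaining region (no effect) — area = 120.00 mm²; the cylinder at (3.5, -3) is absent (z outside [3.5, 13]); Merging all regions: only the result so far is present, so the union is just that shape — area = 120.00 mm². So its area = 120.00 mm². Layer 30 (z = 9): the cube (footprint 28.5×7.5) is included at this height (area 213.75 mm²); the cube at (16, -2.5) is present — its section is the full 15.5×14 rectangle (area 217.00 mm²); the cube at (-0.5, 12.5) (footprint 25×14) is included at this height (area 350.00 mm²); the cube at (13.5, 10) is absent (z outside [2, 5]); Subtracting the remaining from the first: starting from the 28.5×7.5 cube (213.75 mm²), the 15.5×14 cube at (16, -2.5) partially overlaps it — only the 93.75 mm² overlap (of its 217.00 mm²) is removed, clipping the outline; the 25×14 cube at (-0.5, 12.5) misses the remaining region (no effect) — area = 120.00 mm²; the cylinder at (3.5, -3): section is a regular 16-gon, circumradius r=9 (area = (16/2)·9.000²·sin(360°/16) = 247.98 mm²); Combining (union): the regions partially overlap — summed areas 367.98 mm² minus the doubly-counted overlap 55.67 mm² gives 312.31 mm² — area = 312.31 mm². So its area = 312.31 mm². Layer 30 is larger (312.31 vs 120.00 mm²).

layer 30 (z = 9 mm)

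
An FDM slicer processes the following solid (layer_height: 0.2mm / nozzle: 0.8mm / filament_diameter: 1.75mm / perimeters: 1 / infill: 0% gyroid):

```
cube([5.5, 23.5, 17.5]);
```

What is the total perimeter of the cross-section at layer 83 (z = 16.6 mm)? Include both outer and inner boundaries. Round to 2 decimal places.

At z = 16.6 mm: the cube is present — its section is the full 5.5×23.5 rectangle (perimeter 58.00 mm). Overall, the cross-section is a single solid region. Total boundary length (outer) = 58.00 mm.

58.00 mm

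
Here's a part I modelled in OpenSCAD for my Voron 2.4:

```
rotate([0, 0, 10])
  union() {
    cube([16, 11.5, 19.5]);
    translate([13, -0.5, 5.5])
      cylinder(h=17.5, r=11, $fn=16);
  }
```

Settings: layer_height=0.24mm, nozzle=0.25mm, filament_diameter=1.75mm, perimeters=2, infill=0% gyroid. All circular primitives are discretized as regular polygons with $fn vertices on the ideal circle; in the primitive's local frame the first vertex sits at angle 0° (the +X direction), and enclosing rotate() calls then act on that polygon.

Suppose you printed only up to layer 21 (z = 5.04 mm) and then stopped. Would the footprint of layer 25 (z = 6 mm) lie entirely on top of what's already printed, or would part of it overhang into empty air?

Compare the two slices. At z = 5.04: the cube (footprint 16×11.5) is included at this height (area 184.00 mm²); the cylinder at (13, -0.5) is absent (z outside [5.5, 23]); Taking the union: only the 16×11.5 cube is present, so the union is just that shape — area = 184.00 mm²; (whole slice rotated 10° about Z — lengths, areas and connectivity unchanged). At z = 6: the cube (footprint 16×11.5) is included at this height (area 184.00 mm²); the r=11 cylinder at (13, -0.5) gives a regular 16-gon of circumradius 11 (constant along its height) (area = (16/2)·11.000²·sin(360°/16) = 370.44 mm²); Merging all regions: the regions partially overlap — summed areas 554.44 mm² minus the doubly-counted overlap 117.74 mm² gives 436.70 mm² — area = 436.70 mm²; (rotated 10° about Z; rotation is an isometry so areas/perimeters/island counts are preserved). Checking containment: at z = 6 the cross-section extends beyond the z = 5.04 cross-section by about 252.70 mm².

part overhangs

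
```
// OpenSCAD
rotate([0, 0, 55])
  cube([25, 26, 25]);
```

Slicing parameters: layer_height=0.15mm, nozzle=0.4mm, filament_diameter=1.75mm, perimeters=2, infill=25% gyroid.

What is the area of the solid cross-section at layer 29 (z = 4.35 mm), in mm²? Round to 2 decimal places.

650.00 mm²

At z = 4.35 mm: the 25×26 cube contributes its full rectangle (area 650.00 mm²); (rotated 55° about Z; rotation is an isometry so areas/perimeters/island counts are preserved). Overall, the cross-section is a single solid region. Net area = 650.00 mm².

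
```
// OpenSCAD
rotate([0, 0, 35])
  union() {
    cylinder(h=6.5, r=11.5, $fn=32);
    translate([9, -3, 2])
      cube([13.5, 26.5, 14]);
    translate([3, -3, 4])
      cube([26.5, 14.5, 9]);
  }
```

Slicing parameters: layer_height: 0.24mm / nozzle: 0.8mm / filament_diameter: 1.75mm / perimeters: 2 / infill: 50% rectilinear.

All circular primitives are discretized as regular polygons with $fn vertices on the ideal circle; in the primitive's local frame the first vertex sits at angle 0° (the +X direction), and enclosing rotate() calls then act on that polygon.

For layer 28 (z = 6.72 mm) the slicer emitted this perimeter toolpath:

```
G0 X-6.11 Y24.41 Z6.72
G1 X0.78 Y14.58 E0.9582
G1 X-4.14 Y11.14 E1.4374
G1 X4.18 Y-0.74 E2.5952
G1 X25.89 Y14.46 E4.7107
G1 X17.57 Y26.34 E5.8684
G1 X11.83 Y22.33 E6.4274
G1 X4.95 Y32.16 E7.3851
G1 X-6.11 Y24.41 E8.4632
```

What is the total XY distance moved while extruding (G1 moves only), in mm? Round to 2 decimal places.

106.02 mm

Sum the Euclidean lengths of each G1 segment: total = 106.02 mm.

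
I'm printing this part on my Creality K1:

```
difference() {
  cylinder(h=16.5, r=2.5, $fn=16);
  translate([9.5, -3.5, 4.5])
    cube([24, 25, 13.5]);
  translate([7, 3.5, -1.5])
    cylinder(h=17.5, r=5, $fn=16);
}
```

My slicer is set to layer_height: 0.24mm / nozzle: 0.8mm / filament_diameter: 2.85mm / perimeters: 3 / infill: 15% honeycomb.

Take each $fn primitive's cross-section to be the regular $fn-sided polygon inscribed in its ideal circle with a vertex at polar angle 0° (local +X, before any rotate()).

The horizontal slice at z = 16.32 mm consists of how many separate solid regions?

1

At z = 16.32 mm: the r=2.5 cylinder gives a regular 16-gon of circumradius 2.5 (constant along its height); the 24×25 cube at (9.5, -3.5) contributes its full rectangle; the cylinder at (7, 3.5) is not intersected at this z (z outside [-1.5, 16]); Subtracting the remaining from the first: starting from the r=2.5 cylinder, the 24×25 cube at (9.5, -3.5) misses the remaining region (no effect) — 1 connected region. The result has 1 disconnected region.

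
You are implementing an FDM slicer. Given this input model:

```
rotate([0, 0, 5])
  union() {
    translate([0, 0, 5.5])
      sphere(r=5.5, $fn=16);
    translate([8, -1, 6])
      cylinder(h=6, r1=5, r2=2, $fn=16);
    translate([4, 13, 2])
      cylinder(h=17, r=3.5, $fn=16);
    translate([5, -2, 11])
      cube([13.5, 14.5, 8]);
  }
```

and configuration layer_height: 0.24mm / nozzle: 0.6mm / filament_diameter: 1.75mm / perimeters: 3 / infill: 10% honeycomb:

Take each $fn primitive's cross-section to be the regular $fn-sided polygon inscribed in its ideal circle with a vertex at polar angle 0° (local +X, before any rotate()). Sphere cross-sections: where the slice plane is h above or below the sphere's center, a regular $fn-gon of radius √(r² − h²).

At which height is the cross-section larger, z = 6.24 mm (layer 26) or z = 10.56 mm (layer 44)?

layer 26 (z = 6.24 mm)

Layer 26 (z = 6.24): the sphere: section is a regular 16-gon, circumradius = √(r²−h²) = √(5.5²−0.74²) = 5.450 (area = (16/2)·5.450²·sin(360°/16) = 90.93 mm²); the cone at (8, -1): at t=0.040 of its height the radius interpolates to r₁+(r₂−r₁)t = 4.880, giving a regular 16-gon of that circumradius (area = (16/2)·4.880²·sin(360°/16) = 72.91 mm²); the r=3.5 cylinder at (4, 13) gives a regular 16-gon of circumradius 3.5 (constant along its height) (area = (16/2)·3.500²·sin(360°/16) = 37.50 mm²); the cube at (5, -2) is absent (z outside [11, 19]); Combining (union): the regions partially overlap — summed areas 201.34 mm² minus the doubly-counted overlap 9.09 mm² gives 192.26 mm² — area = 192.26 mm²; (whole slice rotated 5° about Z — lengths, areas and connectivity unchanged). So its area = 192.26 mm². Layer 44 (z = 10.56): the r=5.5 sphere slices to a regular 16-gon of circumradius 2.156 (√(r²−h²) with h=5.06 from center) (area = (16/2)·2.156²·sin(360°/16) = 14.22 mm²); the cone at (8, -1) contributes a regular 16-gon of circumradius 2.720 (interpolated between r1=5 and r2=2 at t=0.760) (area = (16/2)·2.720²·sin(360°/16) = 22.65 mm²); the cylinder at (4, 13): section is a regular 16-gon, circumradius r=3.5 (area = (16/2)·3.500²·sin(360°/16) = 37.50 mm²); the cube at (5, -2) is absent (z outside [11, 19]); Combining (union): the 3 present regions are separate (no shared area or edge), so areas and boundary lengths simply add and each stays a separate island — area = 74.38 mm²; (whole slice rotated 5° about Z — lengths, areas and connectivity unchanged). So its area = 74.38 mm². Layer 26 is larger (192.26 vs 74.38 mm²).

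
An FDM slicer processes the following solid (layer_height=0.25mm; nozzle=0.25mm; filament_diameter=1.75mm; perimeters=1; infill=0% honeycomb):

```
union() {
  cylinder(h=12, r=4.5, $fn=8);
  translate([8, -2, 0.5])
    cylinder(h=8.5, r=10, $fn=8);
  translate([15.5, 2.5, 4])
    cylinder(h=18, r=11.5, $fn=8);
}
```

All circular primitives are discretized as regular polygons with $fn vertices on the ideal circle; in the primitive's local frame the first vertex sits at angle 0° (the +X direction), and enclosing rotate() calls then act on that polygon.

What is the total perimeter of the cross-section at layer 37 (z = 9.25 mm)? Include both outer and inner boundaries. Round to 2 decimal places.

97.97 mm

At z = 9.25 mm: the r=4.5 cylinder contributes a regular 8-gon of circumradius 4.5 (perimeter = 2·8·4.500·sin(180°/8) = 27.55 mm); the cylinder at (8, -2) is not intersected at this z (z outside [0.5, 9]); the r=11.5 cylinder at (15.5, 2.5) gives a regular 8-gon of circumradius 11.5 (constant along its height) (perimeter = 2·8·11.500·sin(180°/8) = 70.41 mm); Merging all regions: the 2 present regions are separate (no shared area or edge), so areas and boundary lengths simply add and each stays a separate island — boundary = 97.97 mm. Overall, the cross-section has 2 separate islands. Total boundary length (outer) = 97.97 mm.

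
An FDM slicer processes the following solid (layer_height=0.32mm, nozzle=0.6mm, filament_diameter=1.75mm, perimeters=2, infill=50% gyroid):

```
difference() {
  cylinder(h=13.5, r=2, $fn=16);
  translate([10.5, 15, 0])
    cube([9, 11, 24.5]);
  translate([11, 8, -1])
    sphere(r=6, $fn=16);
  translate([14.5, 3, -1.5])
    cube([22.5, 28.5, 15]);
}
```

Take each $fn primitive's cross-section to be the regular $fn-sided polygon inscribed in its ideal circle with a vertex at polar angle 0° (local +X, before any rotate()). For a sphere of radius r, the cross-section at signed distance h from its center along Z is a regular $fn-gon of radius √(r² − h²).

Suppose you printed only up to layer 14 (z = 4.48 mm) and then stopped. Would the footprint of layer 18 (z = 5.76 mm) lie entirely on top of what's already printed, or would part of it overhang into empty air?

Compare the two slices. At z = 4.48: the cylinder: section is a regular 16-gon, circumradius r=2 (area = (16/2)·2.000²·sin(360°/16) = 12.25 mm²); the cube at (10.5, 15) (footprint 9×11) is included at this height (area 99.00 mm²); the r=6 sphere at (11, 8) contributes a regular 16-gon of circumradius √(6²−5.48²) = 2.443 (area = (16/2)·2.443²·sin(360°/16) = 18.28 mm²); the cube at (14.5, 3) (footprint 22.5×28.5) is included at this height (area 641.25 mm²); Taking the first minus the rest: starting from the r=2 cylinder (12.25 mm²), the 9×11 cube at (10.5, 15) misses the remaining region (no effect); the r=6 sphere at (11, 8) misses the remaining region (no effect); the 22.5×28.5 cube at (14.5, 3) misses the remaining region (no effect) — area = 12.25 mm². At z = 5.76: the cylinder: section is a regular 16-gon, circumradius r=2 (area = (16/2)·2.000²·sin(360°/16) = 12.25 mm²); the 9×11 cube at (10.5, 15) contributes its full rectangle (area 99.00 mm²); the sphere at (11, 8) is not intersected at this z (|z−center|=6.760 > r=6); the cube at (14.5, 3) (footprint 22.5×28.5) is included at this height (area 641.25 mm²); After the difference (first − rest): starting from the r=2 cylinder (12.25 mm²), the 9×11 cube at (10.5, 15) misses the remaining region (no effect); the 22.5×28.5 cube at (14.5, 3) misses the remaining region (no effect) — area = 12.25 mm². Checking containment: the cross-section at z = 5.76 is a subset of the cross-section at z = 4.48.

entirely on top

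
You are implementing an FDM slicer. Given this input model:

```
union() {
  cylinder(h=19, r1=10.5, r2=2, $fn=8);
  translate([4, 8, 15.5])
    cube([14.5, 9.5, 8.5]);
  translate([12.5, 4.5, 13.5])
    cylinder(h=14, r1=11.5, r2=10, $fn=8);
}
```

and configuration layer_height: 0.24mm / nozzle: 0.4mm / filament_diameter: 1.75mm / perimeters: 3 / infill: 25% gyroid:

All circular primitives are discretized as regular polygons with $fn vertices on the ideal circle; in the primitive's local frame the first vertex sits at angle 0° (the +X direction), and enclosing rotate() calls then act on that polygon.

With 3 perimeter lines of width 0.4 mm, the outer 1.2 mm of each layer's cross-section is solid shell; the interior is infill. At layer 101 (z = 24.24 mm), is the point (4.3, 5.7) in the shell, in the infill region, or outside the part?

infill

At z = 24.24 mm: the cone is absent (z outside [0, 19]); the cube at (4, 8) is not intersected at this z (z outside [15.5, 24]); the cone at (12.5, 4.5): at t=0.767 of its height the radius interpolates to r₁+(r₂−r₁)t = 10.349, giving a regular 8-gon of that circumradius; Merging all regions: only the cone at (12.5, 4.5) is present, so the union is just that shape — 1 connected region. Overall, the cross-section is a single solid region. The nearest boundary edge runs (5.18, 11.82)→(2.15, 4.50); distance from the point to it = 1.53 mm. The point is inside the cross-section and 1.53 mm from the nearest boundary — more than the 1.2 mm shell width (3 × 0.4), so it's in the infill interior.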